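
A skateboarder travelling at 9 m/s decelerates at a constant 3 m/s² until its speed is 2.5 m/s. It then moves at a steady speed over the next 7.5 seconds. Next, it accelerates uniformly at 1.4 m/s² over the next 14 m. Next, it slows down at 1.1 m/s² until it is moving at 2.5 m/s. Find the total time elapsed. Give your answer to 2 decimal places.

Phase 1 (decelerating): v₀ = 9.00 m/s, a = -3 m/s².
v = v₀ + at → t = (2.5 − 9.00) / -3 = 2.17 s
v² = v₀² + 2aΔx → Δx = (2.5² − 9.00²)/(2·-3) = 12.5 m

Phase 2 (constant speed): v₀ = 2.50 m/s, a = 0 m/s².
v = v₀ + at = 2.50 + (0)(7.5) = 2.50 m/s
Δx = v₀t + ½at² = 2.50·7.5 + 0.5·0·7.5² = 18.8 m

Phase 3 (accelerating): v₀ = 2.50 m/s, a = 1.4 m/s².
v² = v₀² + 2aΔx = 2.50² + 2·1.4·14 = 45.4 → v = 6.74 m/s
t = (v − v₀)/a = (6.74 − 2.50)/1.4 = 3.03 s

Phase 4 (decelerating): v₀ = 6.74 m/s, a = -1.1 m/s².
v = v₀ + at → t = (2.5 − 6.74) / -1.1 = 3.86 s
v² = v₀² + 2aΔx → Δx = (2.5² − 6.74²)/(2·-1.1) = 17.8 m
Total time = 2.17 + 7.50 + 3.03 + 3.86 = 16.6 s

16.55 s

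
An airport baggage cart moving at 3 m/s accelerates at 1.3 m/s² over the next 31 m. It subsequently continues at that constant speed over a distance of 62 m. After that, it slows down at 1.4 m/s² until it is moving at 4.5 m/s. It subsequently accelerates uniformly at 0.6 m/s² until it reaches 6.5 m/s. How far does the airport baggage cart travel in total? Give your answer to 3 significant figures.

136 m

Phase 1 (accelerating): v₀ = 3.00 m/s, a = 1.3 m/s².
v² = v₀² + 2aΔx = 3.00² + 2·1.3·31 = 89.6 → v = 9.47 m/s
t = (v − v₀)/a = (9.47 − 3.00)/1.3 = 4.97 s

Phase 2 (constant speed): v₀ = 9.47 m/s, a = 0 m/s².
Constant speed: t = d/v = 62/9.47 = 6.55 s

Phase 3 (decelerating): v₀ = 9.47 m/s, a = -1.4 m/s².
v = v₀ + at → t = (4.5 − 9.47) / -1.4 = 3.55 s
v² = v₀² + 2aΔx → Δx = (4.5² − 9.47²)/(2·-1.4) = 24.8 m

Phase 4 (accelerating): v₀ = 4.50 m/s, a = 0.6 m/s².
v = v₀ + at → t = (6.5 − 4.50) / 0.6 = 3.33 s
v² = v₀² + 2aΔx → Δx = (6.5² − 4.50²)/(2·0.6) = 18.3 m
Total distance = 31.0 + 62.0 + 24.8 + 18.3 = 136 m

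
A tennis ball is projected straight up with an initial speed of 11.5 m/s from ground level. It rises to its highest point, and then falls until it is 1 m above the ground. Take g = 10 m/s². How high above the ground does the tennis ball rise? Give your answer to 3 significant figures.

6.61 m

Phase 1 (rising): v₀ = 11.5 m/s, a = -10 m/s².
v = v₀ + at → t = (0 − 11.5) / -10 = 1.15 s
v² = v₀² + 2aΔx → Δx = (0² − 11.5²)/(2·-10) = 6.61 m
Maximum height = 6.61 m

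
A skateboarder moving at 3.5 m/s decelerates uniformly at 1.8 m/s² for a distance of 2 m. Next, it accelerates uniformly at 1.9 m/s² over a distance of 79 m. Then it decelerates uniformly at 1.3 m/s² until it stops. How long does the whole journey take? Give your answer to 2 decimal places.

Phase 1 (decelerating): v₀ = 3.50 m/s, a = -1.8 m/s².
v² = v₀² + 2aΔx = 3.50² + 2·-1.8·2 = 5.05 → v = 2.25 m/s
t = (v − v₀)/a = (2.25 − 3.50)/-1.8 = 0.696 s

Phase 2 (accelerating): v₀ = 2.25 m/s, a = 1.9 m/s².
v² = v₀² + 2aΔx = 2.25² + 2·1.9·79 = 305 → v = 17.5 m/s
t = (v − v₀)/a = (17.5 − 2.25)/1.9 = 8.01 s

Phase 3 (decelerating): v₀ = 17.5 m/s, a = -1.3 m/s².
v = v₀ + at → t = (0 − 17.5) / -1.3 = 13.4 s
v² = v₀² + 2aΔx → Δx = (0² − 17.5²)/(2·-1.3) = 117 m
Total time = 0.696 + 8.01 + 13.4 = 22.1 s

22.15 s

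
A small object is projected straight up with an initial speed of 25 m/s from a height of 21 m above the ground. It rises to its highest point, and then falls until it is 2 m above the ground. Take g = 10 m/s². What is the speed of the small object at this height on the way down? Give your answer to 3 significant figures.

31.7 m/s

Phase 1 (rising): v₀ = 25.0 m/s, a = -10 m/s².
v = v₀ + at → t = (0 − 25.0) / -10 = 2.50 s
v² = v₀² + 2aΔx → Δx = (0² − 25.0²)/(2·-10) = 31.2 m

Phase 2 (falling): v₀ = 0 m/s, a = -10 m/s².
Falls 50.2 m from rest: t = √(2·50.2/10) = 3.17 s; v = g·t = 31.7 m/s.
Final speed = 31.7 m/s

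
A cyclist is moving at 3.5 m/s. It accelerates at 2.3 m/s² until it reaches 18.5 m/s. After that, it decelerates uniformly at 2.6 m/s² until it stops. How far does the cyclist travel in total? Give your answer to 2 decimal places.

Phase 1 (accelerating): v₀ = 3.50 m/s, a = 2.3 m/s².
v = v₀ + at → t = (18.5 − 3.50) / 2.3 = 6.52 s
v² = v₀² + 2aΔx → Δx = (18.5² − 3.50²)/(2·2.3) = 71.7 m

Phase 2 (decelerating): v₀ = 18.5 m/s, a = -2.6 m/s².
v = v₀ + at → t = (0 − 18.5) / -2.6 = 7.12 s
v² = v₀² + 2aΔx → Δx = (0² − 18.5²)/(2·-2.6) = 65.8 m
Total distance = 71.7 + 65.8 = 138 m

137.56 m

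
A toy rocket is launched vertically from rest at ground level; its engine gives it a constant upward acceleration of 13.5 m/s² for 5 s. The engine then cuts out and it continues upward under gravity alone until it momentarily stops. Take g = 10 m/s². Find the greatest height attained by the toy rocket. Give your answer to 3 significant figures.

397 m

Phase 1 (powered ascent): v₀ = 0 m/s, a = 13.5 m/s².
v = v₀ + at = 0 + (13.5)(5) = 67.5 m/s
Δx = v₀t + ½at² = 0·5 + 0.5·13.5·5² = 169 m

Phase 2 (coasting upward): v₀ = 67.5 m/s, a = -10 m/s².
v = v₀ + at → t = (0 − 67.5) / -10 = 6.75 s
v² = v₀² + 2aΔx → Δx = (0² − 67.5²)/(2·-10) = 228 m
Maximum height = 169 + 228 = 397 m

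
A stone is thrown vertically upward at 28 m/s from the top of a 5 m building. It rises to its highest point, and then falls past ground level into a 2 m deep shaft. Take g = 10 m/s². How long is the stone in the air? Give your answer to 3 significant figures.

Phase 1 (rising): v₀ = 28.0 m/s, a = -10 m/s².
v = v₀ + at → t = (0 − 28.0) / -10 = 2.80 s
v² = v₀² + 2aΔx → Δx = (0² − 28.0²)/(2·-10) = 39.2 m

Phase 2 (falling): v₀ = 0 m/s, a = -10 m/s².
Falls 46.2 m from rest: t = √(2·46.2/10) = 3.04 s; v = g·t = 30.4 m/s.
Total time = 2.80 + 3.04 = 5.84 s

5.84 s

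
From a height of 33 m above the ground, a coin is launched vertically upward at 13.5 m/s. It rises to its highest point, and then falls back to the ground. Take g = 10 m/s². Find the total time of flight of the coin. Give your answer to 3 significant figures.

4.25 s

Phase 1 (rising): v₀ = 13.5 m/s, a = -10 m/s².
v = v₀ + at → t = (0 − 13.5) / -10 = 1.35 s
v² = v₀² + 2aΔx → Δx = (0² − 13.5²)/(2·-10) = 9.11 m

Phase 2 (falling): v₀ = 0 m/s, a = -10 m/s².
Falls 42.1 m from rest: t = √(2·42.1/10) = 2.90 s; v = g·t = 29.0 m/s.
Total time = 1.35 + 2.90 = 4.25 s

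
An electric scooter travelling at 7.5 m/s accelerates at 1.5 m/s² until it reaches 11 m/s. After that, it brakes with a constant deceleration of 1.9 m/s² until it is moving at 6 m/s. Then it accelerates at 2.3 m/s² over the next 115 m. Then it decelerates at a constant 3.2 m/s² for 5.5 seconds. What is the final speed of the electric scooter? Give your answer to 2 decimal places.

Phase 1 (accelerating): v₀ = 7.50 m/s, a = 1.5 m/s².
v = v₀ + at → t = (11 − 7.50) / 1.5 = 2.33 s
v² = v₀² + 2aΔx → Δx = (11² − 7.50²)/(2·1.5) = 21.6 m

Phase 2 (decelerating): v₀ = 11.0 m/s, a = -1.9 m/s².
v = v₀ + at → t = (6 − 11.0) / -1.9 = 2.63 s
v² = v₀² + 2aΔx → Δx = (6² − 11.0²)/(2·-1.9) = 22.4 m

Phase 3 (accelerating): v₀ = 6.00 m/s, a = 2.3 m/s².
v² = v₀² + 2aΔx = 6.00² + 2·2.3·115 = 565 → v = 23.8 m/s
t = (v − v₀)/a = (23.8 − 6.00)/2.3 = 7.73 s

Phase 4 (decelerating): v₀ = 23.8 m/s, a = -3.2 m/s².
v = v₀ + at = 23.8 + (-3.2)(5.5) = 6.17 m/s
Δx = v₀t + ½at² = 23.8·5.5 + 0.5·-3.2·5.5² = 82.3 m
Final speed = 6.17 m/s

6.17 m/s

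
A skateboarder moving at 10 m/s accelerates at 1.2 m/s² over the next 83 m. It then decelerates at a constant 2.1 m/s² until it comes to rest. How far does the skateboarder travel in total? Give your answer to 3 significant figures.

Phase 1 (accelerating): v₀ = 10.0 m/s, a = 1.2 m/s².
v² = v₀² + 2aΔx = 10.0² + 2·1.2·83 = 299 → v = 17.3 m/s
t = (v − v₀)/a = (17.3 − 10.0)/1.2 = 6.08 s

Phase 2 (decelerating): v₀ = 17.3 m/s, a = -2.1 m/s².
v = v₀ + at → t = (0 − 17.3) / -2.1 = 8.24 s
v² = v₀² + 2aΔx → Δx = (0² − 17.3²)/(2·-2.1) = 71.2 m
Total distance = 83.0 + 71.2 = 154 m

154 m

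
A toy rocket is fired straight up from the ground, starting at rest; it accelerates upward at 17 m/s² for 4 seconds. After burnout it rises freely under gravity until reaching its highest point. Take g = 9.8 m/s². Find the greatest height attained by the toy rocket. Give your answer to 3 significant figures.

Phase 1 (powered ascent): v₀ = 0 m/s, a = 17 m/s².
v = v₀ + at = 0 + (17)(4) = 68.0 m/s
Δx = v₀t + ½at² = 0·4 + 0.5·17·4² = 136 m

Phase 2 (coasting upward): v₀ = 68.0 m/s, a = -9.8 m/s².
v = v₀ + at → t = (0 − 68.0) / -9.8 = 6.94 s
v² = v₀² + 2aΔx → Δx = (0² − 68.0²)/(2·-9.8) = 236 m
Maximum height = 136 + 236 = 372 m

372 m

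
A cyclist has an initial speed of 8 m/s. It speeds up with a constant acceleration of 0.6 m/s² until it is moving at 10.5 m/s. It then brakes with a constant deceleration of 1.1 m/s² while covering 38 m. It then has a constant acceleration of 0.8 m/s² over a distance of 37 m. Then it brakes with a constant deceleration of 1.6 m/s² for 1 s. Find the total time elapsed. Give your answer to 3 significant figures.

15.1 s

Phase 1 (accelerating): v₀ = 8.00 m/s, a = 0.6 m/s².
v = v₀ + at → t = (10.5 − 8.00) / 0.6 = 4.17 s
v² = v₀² + 2aΔx → Δx = (10.5² − 8.00²)/(2·0.6) = 38.5 m

Phase 2 (decelerating): v₀ = 10.5 m/s, a = -1.1 m/s².
v² = v₀² + 2aΔx = 10.5² + 2·-1.1·38 = 26.6 → v = 5.16 m/s
t = (v − v₀)/a = (5.16 − 10.5)/-1.1 = 4.85 s

Phase 3 (accelerating): v₀ = 5.16 m/s, a = 0.8 m/s².
v² = v₀² + 2aΔx = 5.16² + 2·0.8·37 = 85.8 → v = 9.27 m/s
t = (v − v₀)/a = (9.27 − 5.16)/0.8 = 5.13 s

Phase 4 (decelerating): v₀ = 9.27 m/s, a = -1.6 m/s².
v = v₀ + at = 9.27 + (-1.6)(1) = 7.67 m/s
Δx = v₀t + ½at² = 9.27·1 + 0.5·-1.6·1² = 8.47 m
Total time = 4.17 + 4.85 + 5.13 + 1.00 = 15.1 s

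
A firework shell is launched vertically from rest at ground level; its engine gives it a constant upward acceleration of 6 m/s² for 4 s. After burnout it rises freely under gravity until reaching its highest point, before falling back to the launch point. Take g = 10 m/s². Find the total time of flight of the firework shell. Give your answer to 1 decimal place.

10.3 s

Phase 1 (powered ascent): v₀ = 0 m/s, a = 6 m/s².
v = v₀ + at = 0 + (6)(4) = 24.0 m/s
Δx = v₀t + ½at² = 0·4 + 0.5·6·4² = 48.0 m

Phase 2 (coasting upward): v₀ = 24.0 m/s, a = -10 m/s².
v = v₀ + at → t = (0 − 24.0) / -10 = 2.40 s
v² = v₀² + 2aΔx → Δx = (0² − 24.0²)/(2·-10) = 28.8 m

Phase 3 (free fall): v₀ = 0 m/s, a = -10 m/s².
Falls 76.8 m from rest: t = √(2·76.8/10) = 3.92 s; v = g·t = 39.2 m/s.
Total time = 4.00 + 2.40 + 3.92 = 10.3 s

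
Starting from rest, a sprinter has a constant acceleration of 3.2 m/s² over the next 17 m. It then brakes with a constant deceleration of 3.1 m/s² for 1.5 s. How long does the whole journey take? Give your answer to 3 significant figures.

4.76 s

Phase 1 (accelerating): v₀ = 0 m/s, a = 3.2 m/s².
v² = v₀² + 2aΔx = 0² + 2·3.2·17 = 109 → v = 10.4 m/s
t = (v − v₀)/a = (10.4 − 0)/3.2 = 3.26 s

Phase 2 (decelerating): v₀ = 10.4 m/s, a = -3.1 m/s².
v = v₀ + at = 10.4 + (-3.1)(1.5) = 5.78 m/s
Δx = v₀t + ½at² = 10.4·1.5 + 0.5·-3.1·1.5² = 12.2 m
Total time = 3.26 + 1.50 = 4.76 s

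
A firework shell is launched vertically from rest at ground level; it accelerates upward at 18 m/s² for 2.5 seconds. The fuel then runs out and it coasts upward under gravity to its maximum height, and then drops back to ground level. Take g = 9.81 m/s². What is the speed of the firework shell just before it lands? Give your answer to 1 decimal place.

55.9 m/s

Phase 1 (powered ascent): v₀ = 0 m/s, a = 18 m/s².
v = v₀ + at = 0 + (18)(2.5) = 45.0 m/s
Δx = v₀t + ½at² = 0·2.5 + 0.5·18·2.5² = 56.2 m

Phase 2 (coasting upward): v₀ = 45.0 m/s, a = -9.81 m/s².
v = v₀ + at → t = (0 − 45.0) / -9.81 = 4.59 s
v² = v₀² + 2aΔx → Δx = (0² − 45.0²)/(2·-9.81) = 103 m

Phase 3 (free fall): v₀ = 0 m/s, a = -9.81 m/s².
Falls 159 m from rest: t = √(2·159/9.81) = 5.70 s; v = g·t = 55.9 m/s.
Impact speed = 55.9 m/s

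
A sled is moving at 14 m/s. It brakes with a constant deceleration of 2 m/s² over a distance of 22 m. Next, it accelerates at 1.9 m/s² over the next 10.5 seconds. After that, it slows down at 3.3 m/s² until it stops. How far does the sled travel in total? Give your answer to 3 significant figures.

375 m

Phase 1 (decelerating): v₀ = 14.0 m/s, a = -2 m/s².
v² = v₀² + 2aΔx = 14.0² + 2·-2·22 = 108 → v = 10.4 m/s
t = (v − v₀)/a = (10.4 − 14.0)/-2 = 1.80 s

Phase 2 (accelerating): v₀ = 10.4 m/s, a = 1.9 m/s².
v = v₀ + at = 10.4 + (1.9)(10.5) = 30.3 m/s
Δx = v₀t + ½at² = 10.4·10.5 + 0.5·1.9·10.5² = 214 m

Phase 3 (decelerating): v₀ = 30.3 m/s, a = -3.3 m/s².
v = v₀ + at → t = (0 − 30.3) / -3.3 = 9.19 s
v² = v₀² + 2aΔx → Δx = (0² − 30.3²)/(2·-3.3) = 139 m
Total distance = 22.0 + 214 + 139 = 375 m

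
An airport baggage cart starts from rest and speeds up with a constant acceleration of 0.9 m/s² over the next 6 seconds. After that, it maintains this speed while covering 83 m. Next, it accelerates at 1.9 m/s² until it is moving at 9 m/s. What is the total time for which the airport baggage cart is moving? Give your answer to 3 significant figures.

Phase 1 (accelerating): v₀ = 0 m/s, a = 0.9 m/s².
v = v₀ + at = 0 + (0.9)(6) = 5.40 m/s
Δx = v₀t + ½at² = 0·6 + 0.5·0.9·6² = 16.2 m

Phase 2 (constant speed): v₀ = 5.40 m/s, a = 0 m/s².
Constant speed: t = d/v = 83/5.40 = 15.4 s

Phase 3 (accelerating): v₀ = 5.40 m/s, a = 1.9 m/s².
v = v₀ + at → t = (9 − 5.40) / 1.9 = 1.89 s
v² = v₀² + 2aΔx → Δx = (9² − 5.40²)/(2·1.9) = 13.6 m
Total time = 6.00 + 15.4 + 1.89 = 23.3 s

23.3 s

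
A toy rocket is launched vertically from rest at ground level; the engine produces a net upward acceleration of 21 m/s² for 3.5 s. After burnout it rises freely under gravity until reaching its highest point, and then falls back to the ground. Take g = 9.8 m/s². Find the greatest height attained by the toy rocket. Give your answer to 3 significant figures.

404 m

Phase 1 (powered ascent): v₀ = 0 m/s, a = 21 m/s².
v = v₀ + at = 0 + (21)(3.5) = 73.5 m/s
Δx = v₀t + ½at² = 0·3.5 + 0.5·21·3.5² = 129 m

Phase 2 (coasting upward): v₀ = 73.5 m/s, a = -9.8 m/s².
v = v₀ + at → t = (0 − 73.5) / -9.8 = 7.50 s
v² = v₀² + 2aΔx → Δx = (0² − 73.5²)/(2·-9.8) = 276 m
Maximum height = 129 + 276 = 404 m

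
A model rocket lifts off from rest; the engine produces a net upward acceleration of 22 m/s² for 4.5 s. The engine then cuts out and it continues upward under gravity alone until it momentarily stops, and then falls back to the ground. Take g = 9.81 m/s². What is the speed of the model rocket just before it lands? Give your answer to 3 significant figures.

119 m/s

Phase 1 (powered ascent): v₀ = 0 m/s, a = 22 m/s².
v = v₀ + at = 0 + (22)(4.5) = 99.0 m/s
Δx = v₀t + ½at² = 0·4.5 + 0.5·22·4.5² = 223 m

Phase 2 (coasting upward): v₀ = 99.0 m/s, a = -9.81 m/s².
v = v₀ + at → t = (0 − 99.0) / -9.81 = 10.1 s
v² = v₀² + 2aΔx → Δx = (0² − 99.0²)/(2·-9.81) = 500 m

Phase 3 (free fall): v₀ = 0 m/s, a = -9.81 m/s².
Falls 722 m from rest: t = √(2·722/9.81) = 12.1 s; v = g·t = 119 m/s.
Impact speed = 119 m/s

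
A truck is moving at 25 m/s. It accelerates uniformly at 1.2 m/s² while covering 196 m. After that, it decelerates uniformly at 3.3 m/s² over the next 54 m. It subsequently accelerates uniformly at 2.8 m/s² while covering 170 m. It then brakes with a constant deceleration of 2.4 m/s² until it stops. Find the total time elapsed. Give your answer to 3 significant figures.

30.7 s

Phase 1 (accelerating): v₀ = 25.0 m/s, a = 1.2 m/s².
v² = v₀² + 2aΔx = 25.0² + 2·1.2·196 = 1100 → v = 33.1 m/s
t = (v − v₀)/a = (33.1 − 25.0)/1.2 = 6.75 s

Phase 2 (decelerating): v₀ = 33.1 m/s, a = -3.3 m/s².
v² = v₀² + 2aΔx = 33.1² + 2·-3.3·54 = 739 → v = 27.2 m/s
t = (v − v₀)/a = (27.2 − 33.1)/-3.3 = 1.79 s

Phase 3 (accelerating): v₀ = 27.2 m/s, a = 2.8 m/s².
v² = v₀² + 2aΔx = 27.2² + 2·2.8·170 = 1690 → v = 41.1 m/s
t = (v − v₀)/a = (41.1 − 27.2)/2.8 = 4.98 s

Phase 4 (decelerating): v₀ = 41.1 m/s, a = -2.4 m/s².
v = v₀ + at → t = (0 − 41.1) / -2.4 = 17.1 s
v² = v₀² + 2aΔx → Δx = (0² − 41.1²)/(2·-2.4) = 352 m
Total time = 6.75 + 1.79 + 4.98 + 17.1 = 30.7 s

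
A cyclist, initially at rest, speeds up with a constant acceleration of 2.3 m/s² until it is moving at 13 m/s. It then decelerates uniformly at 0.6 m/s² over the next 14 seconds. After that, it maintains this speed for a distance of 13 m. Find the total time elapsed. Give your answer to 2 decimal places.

Phase 1 (accelerating): v₀ = 0 m/s, a = 2.3 m/s².
v = v₀ + at → t = (13 − 0) / 2.3 = 5.65 s
v² = v₀² + 2aΔx → Δx = (13² − 0²)/(2·2.3) = 36.7 m

Phase 2 (decelerating): v₀ = 13.0 m/s, a = -0.6 m/s².
v = v₀ + at = 13.0 + (-0.6)(14) = 4.60 m/s
Δx = v₀t + ½at² = 13.0·14 + 0.5·-0.6·14² = 123 m

Phase 3 (constant speed): v₀ = 4.60 m/s, a = 0 m/s².
Constant speed: t = d/v = 13/4.60 = 2.83 s
Total time = 5.65 + 14.0 + 2.83 = 22.5 s

22.48 s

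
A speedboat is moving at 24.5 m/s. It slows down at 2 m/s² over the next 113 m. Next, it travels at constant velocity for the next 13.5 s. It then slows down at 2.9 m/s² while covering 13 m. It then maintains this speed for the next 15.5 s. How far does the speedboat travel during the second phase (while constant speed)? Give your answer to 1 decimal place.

Phase 1 (decelerating): v₀ = 24.5 m/s, a = -2 m/s².
v² = v₀² + 2aΔx = 24.5² + 2·-2·113 = 148 → v = 12.2 m/s
t = (v − v₀)/a = (12.2 − 24.5)/-2 = 6.16 s

Phase 2 (constant speed): v₀ = 12.2 m/s, a = 0 m/s².
v = v₀ + at = 12.2 + (0)(13.5) = 12.2 m/s
Δx = v₀t + ½at² = 12.2·13.5 + 0.5·0·13.5² = 164 m
Distance in phase 2 = 164 m

164.4 m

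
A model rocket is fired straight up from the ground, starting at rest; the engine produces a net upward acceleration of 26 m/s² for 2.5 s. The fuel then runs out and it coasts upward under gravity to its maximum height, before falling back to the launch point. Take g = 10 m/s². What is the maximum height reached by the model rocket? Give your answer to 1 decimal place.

Phase 1 (powered ascent): v₀ = 0 m/s, a = 26 m/s².
v = v₀ + at = 0 + (26)(2.5) = 65.0 m/s
Δx = v₀t + ½at² = 0·2.5 + 0.5·26·2.5² = 81.2 m

Phase 2 (coasting upward): v₀ = 65.0 m/s, a = -10 m/s².
v = v₀ + at → t = (0 − 65.0) / -10 = 6.50 s
v² = v₀² + 2aΔx → Δx = (0² − 65.0²)/(2·-10) = 211 m
Maximum height = 81.2 + 211 = 292 m

292.5 m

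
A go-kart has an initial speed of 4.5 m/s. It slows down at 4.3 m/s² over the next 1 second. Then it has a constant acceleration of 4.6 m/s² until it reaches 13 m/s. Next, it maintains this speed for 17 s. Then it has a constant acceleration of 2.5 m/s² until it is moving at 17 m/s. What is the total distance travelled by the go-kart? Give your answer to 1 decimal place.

Phase 1 (decelerating): v₀ = 4.50 m/s, a = -4.3 m/s².
v = v₀ + at = 4.50 + (-4.3)(1) = 0.200 m/s
Δx = v₀t + ½at² = 4.50·1 + 0.5·-4.3·1² = 2.35 m

Phase 2 (accelerating): v₀ = 0.200 m/s, a = 4.6 m/s².
v = v₀ + at → t = (13 − 0.200) / 4.6 = 2.78 s
v² = v₀² + 2aΔx → Δx = (13² − 0.200²)/(2·4.6) = 18.4 m

Phase 3 (constant speed): v₀ = 13.0 m/s, a = 0 m/s².
v = v₀ + at = 13.0 + (0)(17) = 13.0 m/s
Δx = v₀t + ½at² = 13.0·17 + 0.5·0·17² = 221 m

Phase 4 (accelerating): v₀ = 13.0 m/s, a = 2.5 m/s².
v = v₀ + at → t = (17 − 13.0) / 2.5 = 1.60 s
v² = v₀² + 2aΔx → Δx = (17² − 13.0²)/(2·2.5) = 24.0 m
Total distance = 2.35 + 18.4 + 221 + 24.0 = 266 m

265.7 m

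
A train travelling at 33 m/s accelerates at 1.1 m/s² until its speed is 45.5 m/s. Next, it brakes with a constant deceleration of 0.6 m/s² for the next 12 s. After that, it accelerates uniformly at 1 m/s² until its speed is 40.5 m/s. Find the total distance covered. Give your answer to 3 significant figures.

Phase 1 (accelerating): v₀ = 33.0 m/s, a = 1.1 m/s².
v = v₀ + at → t = (45.5 − 33.0) / 1.1 = 11.4 s
v² = v₀² + 2aΔx → Δx = (45.5² − 33.0²)/(2·1.1) = 446 m

Phase 2 (decelerating): v₀ = 45.5 m/s, a = -0.6 m/s².
v = v₀ + at = 45.5 + (-0.6)(12) = 38.3 m/s
Δx = v₀t + ½at² = 45.5·12 + 0.5·-0.6·12² = 503 m

Phase 3 (accelerating): v₀ = 38.3 m/s, a = 1 m/s².
v = v₀ + at → t = (40.5 − 38.3) / 1 = 2.20 s
v² = v₀² + 2aΔx → Δx = (40.5² − 38.3²)/(2·1) = 86.7 m
Total distance = 446 + 503 + 86.7 = 1040 m

1040 m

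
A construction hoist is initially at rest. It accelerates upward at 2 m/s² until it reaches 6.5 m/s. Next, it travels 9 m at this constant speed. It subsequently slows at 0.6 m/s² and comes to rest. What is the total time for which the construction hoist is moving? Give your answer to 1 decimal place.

15.5 s

Phase 1 (accelerating): v₀ = 0 m/s, a = 2 m/s².
v = v₀ + at → t = (6.5 − 0) / 2 = 3.25 s
v² = v₀² + 2aΔx → Δx = (6.5² − 0²)/(2·2) = 10.6 m

Phase 2 (constant speed): v₀ = 6.50 m/s, a = 0 m/s².
Constant speed: t = d/v = 9/6.50 = 1.38 s

Phase 3 (decelerating): v₀ = 6.50 m/s, a = -0.6 m/s².
v = v₀ + at → t = (0 − 6.50) / -0.6 = 10.8 s
v² = v₀² + 2aΔx → Δx = (0² − 6.50²)/(2·-0.6) = 35.2 m
Total time = 3.25 + 1.38 + 10.8 = 15.5 s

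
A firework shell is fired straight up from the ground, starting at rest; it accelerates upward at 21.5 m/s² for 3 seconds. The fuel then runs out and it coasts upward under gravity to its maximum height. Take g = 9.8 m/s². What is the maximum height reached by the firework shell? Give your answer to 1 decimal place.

Phase 1 (powered ascent): v₀ = 0 m/s, a = 21.5 m/s².
v = v₀ + at = 0 + (21.5)(3) = 64.5 m/s
Δx = v₀t + ½at² = 0·3 + 0.5·21.5·3² = 96.8 m

Phase 2 (coasting upward): v₀ = 64.5 m/s, a = -9.8 m/s².
v = v₀ + at → t = (0 − 64.5) / -9.8 = 6.58 s
v² = v₀² + 2aΔx → Δx = (0² − 64.5²)/(2·-9.8) = 212 m
Maximum height = 96.8 + 212 = 309 m

309.0 m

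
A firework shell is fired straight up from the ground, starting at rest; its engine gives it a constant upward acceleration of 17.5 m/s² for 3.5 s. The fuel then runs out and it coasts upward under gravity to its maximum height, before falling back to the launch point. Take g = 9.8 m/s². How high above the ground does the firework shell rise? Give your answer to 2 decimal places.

298.59 m

Phase 1 (powered ascent): v₀ = 0 m/s, a = 17.5 m/s².
v = v₀ + at = 0 + (17.5)(3.5) = 61.2 m/s
Δx = v₀t + ½at² = 0·3.5 + 0.5·17.5·3.5² = 107 m

Phase 2 (coasting upward): v₀ = 61.2 m/s, a = -9.8 m/s².
v = v₀ + at → t = (0 − 61.2) / -9.8 = 6.25 s
v² = v₀² + 2aΔx → Δx = (0² − 61.2²)/(2·-9.8) = 191 m
Maximum height = 107 + 191 = 299 m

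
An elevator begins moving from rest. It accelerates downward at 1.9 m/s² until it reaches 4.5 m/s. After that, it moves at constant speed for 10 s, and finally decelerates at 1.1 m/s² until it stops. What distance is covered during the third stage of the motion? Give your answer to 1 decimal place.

9.2 m

Phase 1 (accelerating): v₀ = 0 m/s, a = 1.9 m/s².
v = v₀ + at → t = (4.5 − 0) / 1.9 = 2.37 s
v² = v₀² + 2aΔx → Δx = (4.5² − 0²)/(2·1.9) = 5.33 m

Phase 2 (constant speed): v₀ = 4.50 m/s, a = 0 m/s².
v = v₀ + at = 4.50 + (0)(10) = 4.50 m/s
Δx = v₀t + ½at² = 4.50·10 + 0.5·0·10² = 45.0 m

Phase 3 (decelerating): v₀ = 4.50 m/s, a = -1.1 m/s².
v = v₀ + at → t = (0 − 4.50) / -1.1 = 4.09 s
v² = v₀² + 2aΔx → Δx = (0² − 4.50²)/(2·-1.1) = 9.20 m
Distance in phase 3 = 9.20 m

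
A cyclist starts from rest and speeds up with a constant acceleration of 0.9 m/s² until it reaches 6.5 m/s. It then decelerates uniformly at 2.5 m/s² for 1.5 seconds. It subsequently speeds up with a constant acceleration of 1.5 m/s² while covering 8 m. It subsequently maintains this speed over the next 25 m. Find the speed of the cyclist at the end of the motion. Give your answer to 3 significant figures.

Phase 1 (accelerating): v₀ = 0 m/s, a = 0.9 m/s².
v = v₀ + at → t = (6.5 − 0) / 0.9 = 7.22 s
v² = v₀² + 2aΔx → Δx = (6.5² − 0²)/(2·0.9) = 23.5 m

Phase 2 (decelerating): v₀ = 6.50 m/s, a = -2.5 m/s².
v = v₀ + at = 6.50 + (-2.5)(1.5) = 2.75 m/s
Δx = v₀t + ½at² = 6.50·1.5 + 0.5·-2.5·1.5² = 6.94 m

Phase 3 (accelerating): v₀ = 2.75 m/s, a = 1.5 m/s².
v² = v₀² + 2aΔx = 2.75² + 2·1.5·8 = 31.6 → v = 5.62 m/s
t = (v − v₀)/a = (5.62 − 2.75)/1.5 = 1.91 s

Phase 4 (constant speed): v₀ = 5.62 m/s, a = 0 m/s².
Constant speed: t = d/v = 25/5.62 = 4.45 s
Final speed = 5.62 m/s

5.62 m/s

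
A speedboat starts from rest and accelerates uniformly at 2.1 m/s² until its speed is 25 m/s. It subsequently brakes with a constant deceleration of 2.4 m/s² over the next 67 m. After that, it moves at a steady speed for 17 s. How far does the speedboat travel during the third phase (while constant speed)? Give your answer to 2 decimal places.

296.11 m

Phase 1 (accelerating): v₀ = 0 m/s, a = 2.1 m/s².
v = v₀ + at → t = (25 − 0) / 2.1 = 11.9 s
v² = v₀² + 2aΔx → Δx = (25² − 0²)/(2·2.1) = 149 m

Phase 2 (decelerating): v₀ = 25.0 m/s, a = -2.4 m/s².
v² = v₀² + 2aΔx = 25.0² + 2·-2.4·67 = 303 → v = 17.4 m/s
t = (v − v₀)/a = (17.4 − 25.0)/-2.4 = 3.16 s

Phase 3 (constant speed): v₀ = 17.4 m/s, a = 0 m/s².
v = v₀ + at = 17.4 + (0)(17) = 17.4 m/s
Δx = v₀t + ½at² = 17.4·17 + 0.5·0·17² = 296 m
Distance in phase 3 = 296 m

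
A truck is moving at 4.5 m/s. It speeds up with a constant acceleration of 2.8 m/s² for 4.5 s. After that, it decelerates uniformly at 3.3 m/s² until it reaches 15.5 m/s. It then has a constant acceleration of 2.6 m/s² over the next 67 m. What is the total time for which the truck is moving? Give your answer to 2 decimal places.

Phase 1 (accelerating): v₀ = 4.50 m/s, a = 2.8 m/s².
v = v₀ + at = 4.50 + (2.8)(4.5) = 17.1 m/s
Δx = v₀t + ½at² = 4.50·4.5 + 0.5·2.8·4.5² = 48.6 m

Phase 2 (decelerating): v₀ = 17.1 m/s, a = -3.3 m/s².
v = v₀ + at → t = (15.5 − 17.1) / -3.3 = 0.485 s
v² = v₀² + 2aΔx → Δx = (15.5² − 17.1²)/(2·-3.3) = 7.90 m

Phase 3 (accelerating): v₀ = 15.5 m/s, a = 2.6 m/s².
v² = v₀² + 2aΔx = 15.5² + 2·2.6·67 = 589 → v = 24.3 m/s
t = (v − v₀)/a = (24.3 − 15.5)/2.6 = 3.37 s
Total time = 4.50 + 0.485 + 3.37 = 8.35 s

8.35 s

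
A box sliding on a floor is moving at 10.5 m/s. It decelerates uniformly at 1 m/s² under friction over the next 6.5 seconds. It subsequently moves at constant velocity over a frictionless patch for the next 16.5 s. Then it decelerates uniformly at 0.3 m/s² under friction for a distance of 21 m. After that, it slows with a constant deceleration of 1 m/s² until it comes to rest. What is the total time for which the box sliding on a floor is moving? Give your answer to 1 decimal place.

Phase 1 (decelerating): v₀ = 10.5 m/s, a = -1 m/s².
v = v₀ + at = 10.5 + (-1)(6.5) = 4.00 m/s
Δx = v₀t + ½at² = 10.5·6.5 + 0.5·-1·6.5² = 47.1 m

Phase 2 (constant speed): v₀ = 4.00 m/s, a = 0 m/s².
v = v₀ + at = 4.00 + (0)(16.5) = 4.00 m/s
Δx = v₀t + ½at² = 4.00·16.5 + 0.5·0·16.5² = 66.0 m

Phase 3 (decelerating): v₀ = 4.00 m/s, a = -0.3 m/s².
v² = v₀² + 2aΔx = 4.00² + 2·-0.3·21 = 3.40 → v = 1.84 m/s
t = (v − v₀)/a = (1.84 − 4.00)/-0.3 = 7.19 s

Phase 4 (decelerating): v₀ = 1.84 m/s, a = -1 m/s².
v = v₀ + at → t = (0 − 1.84) / -1 = 1.84 s
v² = v₀² + 2aΔx → Δx = (0² − 1.84²)/(2·-1) = 1.70 m
Total time = 6.50 + 16.5 + 7.19 + 1.84 = 32.0 s

32.0 s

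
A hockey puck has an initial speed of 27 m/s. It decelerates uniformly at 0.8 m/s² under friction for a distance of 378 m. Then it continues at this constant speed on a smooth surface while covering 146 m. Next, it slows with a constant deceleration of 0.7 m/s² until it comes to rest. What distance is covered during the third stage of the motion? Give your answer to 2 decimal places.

Phase 1 (decelerating): v₀ = 27.0 m/s, a = -0.8 m/s².
v² = v₀² + 2aΔx = 27.0² + 2·-0.8·378 = 124 → v = 11.1 m/s
t = (v − v₀)/a = (11.1 − 27.0)/-0.8 = 19.8 s

Phase 2 (constant speed): v₀ = 11.1 m/s, a = 0 m/s².
Constant speed: t = d/v = 146/11.1 = 13.1 s

Phase 3 (decelerating): v₀ = 11.1 m/s, a = -0.7 m/s².
v = v₀ + at → t = (0 − 11.1) / -0.7 = 15.9 s
v² = v₀² + 2aΔx → Δx = (0² − 11.1²)/(2·-0.7) = 88.7 m
Distance in phase 3 = 88.7 m

88.71 m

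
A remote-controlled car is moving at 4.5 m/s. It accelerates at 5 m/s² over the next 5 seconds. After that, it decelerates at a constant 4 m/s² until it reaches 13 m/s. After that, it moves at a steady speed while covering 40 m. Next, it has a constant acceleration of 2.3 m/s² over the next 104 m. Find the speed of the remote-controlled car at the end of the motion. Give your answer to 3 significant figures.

Phase 1 (accelerating): v₀ = 4.50 m/s, a = 5 m/s².
v = v₀ + at = 4.50 + (5)(5) = 29.5 m/s
Δx = v₀t + ½at² = 4.50·5 + 0.5·5·5² = 85.0 m

Phase 2 (decelerating): v₀ = 29.5 m/s, a = -4 m/s².
v = v₀ + at → t = (13 − 29.5) / -4 = 4.12 s
v² = v₀² + 2aΔx → Δx = (13² − 29.5²)/(2·-4) = 87.7 m

Phase 3 (constant speed): v₀ = 13.0 m/s, a = 0 m/s².
Constant speed: t = d/v = 40/13.0 = 3.08 s

Phase 4 (accelerating): v₀ = 13.0 m/s, a = 2.3 m/s².
v² = v₀² + 2aΔx = 13.0² + 2·2.3·104 = 647 → v = 25.4 m/s
t = (v − v₀)/a = (25.4 − 13.0)/2.3 = 5.41 s
Final speed = 25.4 m/s

25.4 m/s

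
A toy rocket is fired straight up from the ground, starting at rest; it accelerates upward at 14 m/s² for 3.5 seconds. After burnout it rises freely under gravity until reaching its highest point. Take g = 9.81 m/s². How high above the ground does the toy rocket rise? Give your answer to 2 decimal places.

208.13 m

Phase 1 (powered ascent): v₀ = 0 m/s, a = 14 m/s².
v = v₀ + at = 0 + (14)(3.5) = 49.0 m/s
Δx = v₀t + ½at² = 0·3.5 + 0.5·14·3.5² = 85.8 m

Phase 2 (coasting upward): v₀ = 49.0 m/s, a = -9.81 m/s².
v = v₀ + at → t = (0 − 49.0) / -9.81 = 4.99 s
v² = v₀² + 2aΔx → Δx = (0² − 49.0²)/(2·-9.81) = 122 m
Maximum height = 85.8 + 122 = 208 m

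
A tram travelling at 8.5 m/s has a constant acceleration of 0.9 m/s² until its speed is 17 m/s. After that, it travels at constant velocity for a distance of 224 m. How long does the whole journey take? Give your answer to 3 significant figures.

22.6 s

Phase 1 (accelerating): v₀ = 8.50 m/s, a = 0.9 m/s².
v = v₀ + at → t = (17 − 8.50) / 0.9 = 9.44 s
v² = v₀² + 2aΔx → Δx = (17² − 8.50²)/(2·0.9) = 120 m

Phase 2 (constant speed): v₀ = 17.0 m/s, a = 0 m/s².
Constant speed: t = d/v = 224/17.0 = 13.2 s
Total time = 9.44 + 13.2 = 22.6 s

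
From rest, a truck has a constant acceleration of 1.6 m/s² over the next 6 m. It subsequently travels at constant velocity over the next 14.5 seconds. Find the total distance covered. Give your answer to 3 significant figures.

69.5 m

Phase 1 (accelerating): v₀ = 0 m/s, a = 1.6 m/s².
v² = v₀² + 2aΔx = 0² + 2·1.6·6 = 19.2 → v = 4.38 m/s
t = (v − v₀)/a = (4.38 − 0)/1.6 = 2.74 s

Phase 2 (constant speed): v₀ = 4.38 m/s, a = 0 m/s².
v = v₀ + at = 4.38 + (0)(14.5) = 4.38 m/s
Δx = v₀t + ½at² = 4.38·14.5 + 0.5·0·14.5² = 63.5 m
Total distance = 6.00 + 63.5 = 69.5 m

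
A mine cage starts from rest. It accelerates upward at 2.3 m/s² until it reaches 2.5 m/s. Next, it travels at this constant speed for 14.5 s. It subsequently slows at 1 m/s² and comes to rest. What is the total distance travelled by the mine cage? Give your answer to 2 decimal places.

Phase 1 (accelerating): v₀ = 0 m/s, a = 2.3 m/s².
v = v₀ + at → t = (2.5 − 0) / 2.3 = 1.09 s
v² = v₀² + 2aΔx → Δx = (2.5² − 0²)/(2·2.3) = 1.36 m

Phase 2 (constant speed): v₀ = 2.50 m/s, a = 0 m/s².
v = v₀ + at = 2.50 + (0)(14.5) = 2.50 m/s
Δx = v₀t + ½at² = 2.50·14.5 + 0.5·0·14.5² = 36.2 m

Phase 3 (decelerating): v₀ = 2.50 m/s, a = -1 m/s².
v = v₀ + at → t = (0 − 2.50) / -1 = 2.50 s
v² = v₀² + 2aΔx → Δx = (0² − 2.50²)/(2·-1) = 3.12 m
Total distance = 1.36 + 36.2 + 3.12 = 40.7 m

40.73 m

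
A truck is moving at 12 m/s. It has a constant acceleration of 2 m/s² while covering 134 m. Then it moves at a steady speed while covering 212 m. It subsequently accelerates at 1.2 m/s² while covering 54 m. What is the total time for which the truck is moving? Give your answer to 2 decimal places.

17.15 s

Phase 1 (accelerating): v₀ = 12.0 m/s, a = 2 m/s².
v² = v₀² + 2aΔx = 12.0² + 2·2·134 = 680 → v = 26.1 m/s
t = (v − v₀)/a = (26.1 − 12.0)/2 = 7.04 s

Phase 2 (constant speed): v₀ = 26.1 m/s, a = 0 m/s².
Constant speed: t = d/v = 212/26.1 = 8.13 s

Phase 3 (accelerating): v₀ = 26.1 m/s, a = 1.2 m/s².
v² = v₀² + 2aΔx = 26.1² + 2·1.2·54 = 810 → v = 28.5 m/s
t = (v − v₀)/a = (28.5 − 26.1)/1.2 = 1.98 s
Total time = 7.04 + 8.13 + 1.98 = 17.1 s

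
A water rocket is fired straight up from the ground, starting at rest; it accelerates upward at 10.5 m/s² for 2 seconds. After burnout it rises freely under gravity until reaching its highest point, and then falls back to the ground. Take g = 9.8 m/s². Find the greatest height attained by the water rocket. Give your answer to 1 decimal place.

43.5 m

Phase 1 (powered ascent): v₀ = 0 m/s, a = 10.5 m/s².
v = v₀ + at = 0 + (10.5)(2) = 21.0 m/s
Δx = v₀t + ½at² = 0·2 + 0.5·10.5·2² = 21.0 m

Phase 2 (coasting upward): v₀ = 21.0 m/s, a = -9.8 m/s².
v = v₀ + at → t = (0 − 21.0) / -9.8 = 2.14 s
v² = v₀² + 2aΔx → Δx = (0² − 21.0²)/(2·-9.8) = 22.5 m
Maximum height = 21.0 + 22.5 = 43.5 m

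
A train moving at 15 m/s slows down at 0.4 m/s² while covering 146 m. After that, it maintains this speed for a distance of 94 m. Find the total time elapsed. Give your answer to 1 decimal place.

Phase 1 (decelerating): v₀ = 15.0 m/s, a = -0.4 m/s².
v² = v₀² + 2aΔx = 15.0² + 2·-0.4·146 = 108 → v = 10.4 m/s
t = (v − v₀)/a = (10.4 − 15.0)/-0.4 = 11.5 s

Phase 2 (constant speed): v₀ = 10.4 m/s, a = 0 m/s².
Constant speed: t = d/v = 94/10.4 = 9.04 s
Total time = 11.5 + 9.04 = 20.5 s

20.5 s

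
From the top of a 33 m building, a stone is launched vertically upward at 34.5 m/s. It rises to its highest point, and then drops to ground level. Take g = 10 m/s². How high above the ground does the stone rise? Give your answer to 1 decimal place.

92.5 m

Phase 1 (rising): v₀ = 34.5 m/s, a = -10 m/s².
v = v₀ + at → t = (0 − 34.5) / -10 = 3.45 s
v² = v₀² + 2aΔx → Δx = (0² − 34.5²)/(2·-10) = 59.5 m
Maximum height = 33 + 59.5 = 92.5 m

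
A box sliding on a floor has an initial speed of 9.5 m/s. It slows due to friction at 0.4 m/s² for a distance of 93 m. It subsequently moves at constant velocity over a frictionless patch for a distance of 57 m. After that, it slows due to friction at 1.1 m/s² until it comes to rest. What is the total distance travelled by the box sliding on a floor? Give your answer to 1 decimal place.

Phase 1 (decelerating): v₀ = 9.50 m/s, a = -0.4 m/s².
v² = v₀² + 2aΔx = 9.50² + 2·-0.4·93 = 15.8 → v = 3.98 m/s
t = (v − v₀)/a = (3.98 − 9.50)/-0.4 = 13.8 s

Phase 2 (constant speed): v₀ = 3.98 m/s, a = 0 m/s².
Constant speed: t = d/v = 57/3.98 = 14.3 s

Phase 3 (decelerating): v₀ = 3.98 m/s, a = -1.1 m/s².
v = v₀ + at → t = (0 − 3.98) / -1.1 = 3.62 s
v² = v₀² + 2aΔx → Δx = (0² − 3.98²)/(2·-1.1) = 7.20 m
Total distance = 93.0 + 57.0 + 7.20 = 157 m

157.2 m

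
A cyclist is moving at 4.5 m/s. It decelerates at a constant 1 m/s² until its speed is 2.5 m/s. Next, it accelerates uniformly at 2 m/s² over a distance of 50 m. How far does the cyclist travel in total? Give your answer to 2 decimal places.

57.00 m

Phase 1 (decelerating): v₀ = 4.50 m/s, a = -1 m/s².
v = v₀ + at → t = (2.5 − 4.50) / -1 = 2.00 s
v² = v₀² + 2aΔx → Δx = (2.5² − 4.50²)/(2·-1) = 7.00 m

Phase 2 (accelerating): v₀ = 2.50 m/s, a = 2 m/s².
v² = v₀² + 2aΔx = 2.50² + 2·2·50 = 206 → v = 14.4 m/s
t = (v − v₀)/a = (14.4 − 2.50)/2 = 5.93 s
Total distance = 7.00 + 50.0 = 57.0 m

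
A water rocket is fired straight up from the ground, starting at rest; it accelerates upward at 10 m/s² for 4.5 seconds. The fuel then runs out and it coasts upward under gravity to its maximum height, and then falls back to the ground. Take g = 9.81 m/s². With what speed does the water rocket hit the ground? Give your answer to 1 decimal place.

63.3 m/s

Phase 1 (powered ascent): v₀ = 0 m/s, a = 10 m/s².
v = v₀ + at = 0 + (10)(4.5) = 45.0 m/s
Δx = v₀t + ½at² = 0·4.5 + 0.5·10·4.5² = 101 m

Phase 2 (coasting upward): v₀ = 45.0 m/s, a = -9.81 m/s².
v = v₀ + at → t = (0 − 45.0) / -9.81 = 4.59 s
v² = v₀² + 2aΔx → Δx = (0² − 45.0²)/(2·-9.81) = 103 m

Phase 3 (free fall): v₀ = 0 m/s, a = -9.81 m/s².
Falls 204 m from rest: t = √(2·204/9.81) = 6.46 s; v = g·t = 63.3 m/s.
Impact speed = 63.3 m/s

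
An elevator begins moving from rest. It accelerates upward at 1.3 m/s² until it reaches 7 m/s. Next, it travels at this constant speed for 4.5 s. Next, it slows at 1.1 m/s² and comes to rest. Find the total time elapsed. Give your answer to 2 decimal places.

16.25 s

Phase 1 (accelerating): v₀ = 0 m/s, a = 1.3 m/s².
v = v₀ + at → t = (7 − 0) / 1.3 = 5.38 s
v² = v₀² + 2aΔx → Δx = (7² − 0²)/(2·1.3) = 18.8 m

Phase 2 (constant speed): v₀ = 7.00 m/s, a = 0 m/s².
v = v₀ + at = 7.00 + (0)(4.5) = 7.00 m/s
Δx = v₀t + ½at² = 7.00·4.5 + 0.5·0·4.5² = 31.5 m

Phase 3 (decelerating): v₀ = 7.00 m/s, a = -1.1 m/s².
v = v₀ + at → t = (0 − 7.00) / -1.1 = 6.36 s
v² = v₀² + 2aΔx → Δx = (0² − 7.00²)/(2·-1.1) = 22.3 m
Total time = 5.38 + 4.50 + 6.36 = 16.2 s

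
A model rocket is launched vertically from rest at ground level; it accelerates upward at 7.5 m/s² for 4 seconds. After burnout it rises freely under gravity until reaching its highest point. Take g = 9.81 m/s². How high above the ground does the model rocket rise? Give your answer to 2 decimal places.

Phase 1 (powered ascent): v₀ = 0 m/s, a = 7.5 m/s².
v = v₀ + at = 0 + (7.5)(4) = 30.0 m/s
Δx = v₀t + ½at² = 0·4 + 0.5·7.5·4² = 60.0 m

Phase 2 (coasting upward): v₀ = 30.0 m/s, a = -9.81 m/s².
v = v₀ + at → t = (0 − 30.0) / -9.81 = 3.06 s
v² = v₀² + 2aΔx → Δx = (0² − 30.0²)/(2·-9.81) = 45.9 m
Maximum height = 60.0 + 45.9 = 106 m

105.87 m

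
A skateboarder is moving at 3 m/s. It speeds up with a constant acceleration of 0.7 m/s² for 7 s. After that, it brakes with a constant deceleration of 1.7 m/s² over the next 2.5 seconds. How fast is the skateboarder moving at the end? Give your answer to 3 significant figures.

3.65 m/s

Phase 1 (accelerating): v₀ = 3.00 m/s, a = 0.7 m/s².
v = v₀ + at = 3.00 + (0.7)(7) = 7.90 m/s
Δx = v₀t + ½at² = 3.00·7 + 0.5·0.7·7² = 38.1 m

Phase 2 (decelerating): v₀ = 7.90 m/s, a = -1.7 m/s².
v = v₀ + at = 7.90 + (-1.7)(2.5) = 3.65 m/s
Δx = v₀t + ½at² = 7.90·2.5 + 0.5·-1.7·2.5² = 14.4 m
Final speed = 3.65 m/s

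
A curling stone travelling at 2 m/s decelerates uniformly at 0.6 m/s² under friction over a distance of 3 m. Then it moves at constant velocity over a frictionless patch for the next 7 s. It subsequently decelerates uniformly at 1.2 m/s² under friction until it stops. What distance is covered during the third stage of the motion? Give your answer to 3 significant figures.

Phase 1 (decelerating): v₀ = 2.00 m/s, a = -0.6 m/s².
v² = v₀² + 2aΔx = 2.00² + 2·-0.6·3 = 0.400 → v = 0.632 m/s
t = (v − v₀)/a = (0.632 − 2.00)/-0.6 = 2.28 s

Phase 2 (constant speed): v₀ = 0.632 m/s, a = 0 m/s².
v = v₀ + at = 0.632 + (0)(7) = 0.632 m/s
Δx = v₀t + ½at² = 0.632·7 + 0.5·0·7² = 4.43 m

Phase 3 (decelerating): v₀ = 0.632 m/s, a = -1.2 m/s².
v = v₀ + at → t = (0 − 0.632) / -1.2 = 0.527 s
v² = v₀² + 2aΔx → Δx = (0² − 0.632²)/(2·-1.2) = 0.167 m
Distance in phase 3 = 0.167 m

0.167 m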